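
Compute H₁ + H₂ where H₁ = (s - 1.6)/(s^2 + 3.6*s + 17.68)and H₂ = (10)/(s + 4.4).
Parallel: H = H₁ + H₂ = (n₁·d₂ + n₂·d₁)/(d₁·d₂).
n₁·d₂ = s^2 + 2.8*s - 7.04. n₂·d₁ = 10*s^2 + 36*s + 176.8. Sum = 11*s^2 + 38.8*s + 169.76. d₁·d₂ = s^3 + 8*s^2 + 33.52*s + 77.792.
H(s) = (11*s^2 + 38.8*s + 169.76)/(s^3 + 8*s^2 + 33.52*s + 77.792)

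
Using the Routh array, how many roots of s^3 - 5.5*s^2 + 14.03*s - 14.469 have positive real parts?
Routh array:
s^3: [1, 14.03]; s^2: [-5.5, -14.469]; s^1: [11.3993]; s^0: [-14.469]
First column: [1, -5.5, 11.3993, -14.469]. Sign changes = RHP roots = 3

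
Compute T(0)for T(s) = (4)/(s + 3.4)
DC gain = T(0) = num(0)/den(0) = 4/3.4 = 1.176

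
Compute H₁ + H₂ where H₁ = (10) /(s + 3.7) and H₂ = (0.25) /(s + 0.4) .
Parallel: H = H₁ + H₂ = (n₁·d₂ + n₂·d₁)/(d₁·d₂).
n₁·d₂ = 10*s + 4. n₂·d₁ = 0.25*s + 0.925. Sum = 10.25*s + 4.925. d₁·d₂ = s^2 + 4.1*s + 1.48.
H(s) = (10.25*s + 4.925)/(s^2 + 4.1*s + 1.48)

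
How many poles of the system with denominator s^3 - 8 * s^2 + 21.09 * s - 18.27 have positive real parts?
s^3 - 8*s^2 + 21.09*s - 18.27 = (s - 2.9)(s - 2.1)(s - 3). Poles: 2.1, 2.9, 3. RHP poles (Re>0): 3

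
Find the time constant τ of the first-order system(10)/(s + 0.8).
First-order system: τ = -1/pole. Pole = -0.8. τ = -1/(-0.8) = 1.25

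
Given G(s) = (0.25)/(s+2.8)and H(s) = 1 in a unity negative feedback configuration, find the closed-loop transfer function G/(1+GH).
Closed-loop T = G/(1+GH).
Numerator: G_num * H_den = 0.25.
Denominator: G_den * H_den + G_num * H_num = (s + 2.8) + (0.25) = s + 3.05.
T(s) = (0.25)/(s + 3.05)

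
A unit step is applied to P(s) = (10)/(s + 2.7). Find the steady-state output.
FVT: lim_{t→∞} y(t) = lim_{s→0} s*Y(s) where Y(s) = P(s)/s.
= lim_{s→0} P(s) = P(0) = num(0)/den(0) = 10/2.7 = 3.704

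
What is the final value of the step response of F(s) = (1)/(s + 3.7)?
FVT: lim_{t→∞} y(t) = lim_{s→0} s*Y(s) where Y(s) = F(s)/s.
= lim_{s→0} F(s) = F(0) = num(0)/den(0) = 1/3.7 = 0.2703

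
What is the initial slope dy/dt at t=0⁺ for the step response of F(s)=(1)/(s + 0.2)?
IVT: y'(0⁺) = lim_{s→∞} s²·Y(s) = lim_{s→∞} s·F(s).
deg(num) = 0, deg(den) = 1, relative degree = 1, so s·F(s) → (leading num)/(leading den) = 1/1 = 1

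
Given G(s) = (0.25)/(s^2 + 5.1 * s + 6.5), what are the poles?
Set denominator = 0: s^2 + 5.1*s + 6.5 = (s + 2.6)(s + 2.5) = 0 → Poles: -2.5, -2.6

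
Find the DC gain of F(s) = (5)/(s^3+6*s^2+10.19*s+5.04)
DC gain = F(0) = num(0)/den(0) = 5/5.04 = 0.9921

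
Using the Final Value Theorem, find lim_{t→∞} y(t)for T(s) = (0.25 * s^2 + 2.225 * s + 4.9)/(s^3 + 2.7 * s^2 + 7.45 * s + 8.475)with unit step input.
FVT: lim_{t→∞} y(t) = lim_{s→0} s*Y(s) where Y(s) = T(s)/s.
= lim_{s→0} T(s) = T(0) = num(0)/den(0) = 4.9/8.475 = 0.5782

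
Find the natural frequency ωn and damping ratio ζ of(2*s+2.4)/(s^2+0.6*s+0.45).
Underdamped: complex pole -0.3 + 0.6j. ωn = |pole| = 0.6708, ζ = -Re(pole)/ωn = 0.4472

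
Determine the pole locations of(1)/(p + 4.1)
Set denominator = 0: p + 4.1 = 0 → Poles: -4.1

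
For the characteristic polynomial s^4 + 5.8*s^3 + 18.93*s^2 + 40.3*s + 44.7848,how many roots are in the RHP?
s^4 + 5.8*s^3 + 18.93*s^2 + 40.3*s + 44.7848 = (s^2 + 4.6*s + 6.29)(s^2 + 1.2*s + 7.12). Poles: -0.6 + 2.6j, -0.6 - 2.6j, -2.3 + 1j, -2.3 - 1j. RHP poles (Re>0): 0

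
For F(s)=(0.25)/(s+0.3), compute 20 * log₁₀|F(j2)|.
Substitute s = j*2: F(j2) = 0.0183374 - 0.122249j.
|F(j2)| = sqrt(Re² + Im²) = 0.1236.
20*log₁₀(0.1236) = -18.16 dB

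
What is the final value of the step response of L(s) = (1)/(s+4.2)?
FVT: lim_{t→∞} y(t) = lim_{s→0} s*Y(s) where Y(s) = L(s)/s.
= lim_{s→0} L(s) = L(0) = num(0)/den(0) = 1/4.2 = 0.2381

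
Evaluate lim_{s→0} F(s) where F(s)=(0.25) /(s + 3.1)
DC gain = F(0) = num(0)/den(0) = 0.25/3.1 = 0.08065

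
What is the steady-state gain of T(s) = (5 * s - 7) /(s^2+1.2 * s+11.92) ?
DC gain = T(0) = num(0)/den(0) = -7/11.92 = -0.5872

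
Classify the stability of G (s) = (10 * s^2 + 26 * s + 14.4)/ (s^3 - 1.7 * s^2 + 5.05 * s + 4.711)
Denominator: s^3 - 1.7*s^2 + 5.05*s + 4.711 = (s + 0.7)(s^2 - 2.4*s + 6.73). Poles: -0.7, 1.2 + 2.3j, 1.2 - 2.3j. Unstable (2 pole(s) in RHP)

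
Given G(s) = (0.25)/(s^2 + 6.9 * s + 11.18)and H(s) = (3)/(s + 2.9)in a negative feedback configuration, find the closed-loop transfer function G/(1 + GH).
Closed-loop T = G/(1+GH).
Numerator: G_num * H_den = 0.25*s + 0.725.
Denominator: G_den * H_den + G_num * H_num = (s^3 + 9.8*s^2 + 31.19*s + 32.422) + (0.75) = s^3 + 9.8*s^2 + 31.19*s + 33.172.
T(s) = (0.25*s + 0.725)/(s^3 + 9.8*s^2 + 31.19*s + 33.172)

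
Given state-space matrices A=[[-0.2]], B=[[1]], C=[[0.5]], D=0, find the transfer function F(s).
F(s) = C(sI - A)⁻¹B + D.
Characteristic polynomial det(sI - A) = s + 0.2.
Numerator from C·adj(sI-A)·B + D·det(sI-A) = 0.5.
F(s) = (0.5)/(s + 0.2)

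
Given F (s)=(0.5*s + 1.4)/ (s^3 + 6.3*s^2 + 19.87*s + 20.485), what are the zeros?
Set numerator = 0: 0.5*s + 1.4 = 0 → Zeros: -2.8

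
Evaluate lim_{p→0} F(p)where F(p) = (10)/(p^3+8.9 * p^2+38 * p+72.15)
DC gain = F(0) = num(0)/den(0) = 10/72.15 = 0.1386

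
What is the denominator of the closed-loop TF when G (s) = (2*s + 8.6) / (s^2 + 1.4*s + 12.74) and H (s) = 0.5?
Characteristic poly = G_den * H_den + G_num * H_num = (s^2 + 1.4*s + 12.74) + (s + 4.3) = s^2 + 2.4*s + 17.04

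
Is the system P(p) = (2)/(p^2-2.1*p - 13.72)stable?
Denominator: p^2 - 2.1*p - 13.72 = (p - 4.9)(p + 2.8). Poles: -2.8, 4.9. All Re(p)<0: No (unstable)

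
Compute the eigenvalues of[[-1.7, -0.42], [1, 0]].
Eigenvalues solve det(λI - A) = 0.
Characteristic polynomial: λ^2 + 1.7*λ + 0.42 = 0.
Factor: (λ + 0.3)(λ + 1.4) = 0.
Roots: -0.3, -1.4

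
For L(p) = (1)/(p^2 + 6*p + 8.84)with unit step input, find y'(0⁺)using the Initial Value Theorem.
IVT: y'(0⁺) = lim_{p→∞} p²·Y(p) = lim_{p→∞} p·L(p).
deg(num) = 0, deg(den) = 2, relative degree = 2 ≥ 2, so p·L(p) → 0. Initial slope = 0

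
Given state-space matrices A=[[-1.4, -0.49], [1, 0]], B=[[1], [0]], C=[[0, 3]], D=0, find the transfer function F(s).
F(s) = C(sI - A)⁻¹B + D.
Characteristic polynomial det(sI - A) = s^2 + 1.4*s + 0.49.
Numerator from C·adj(sI-A)·B + D·det(sI-A) = 3.
F(s) = (3)/(s^2 + 1.4*s + 0.49)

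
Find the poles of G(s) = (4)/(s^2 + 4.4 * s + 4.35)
Set denominator = 0: s^2 + 4.4*s + 4.35 = (s + 2.9)(s + 1.5) = 0 → Poles: -1.5, -2.9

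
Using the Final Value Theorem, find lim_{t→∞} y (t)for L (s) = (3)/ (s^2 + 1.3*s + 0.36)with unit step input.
FVT: lim_{t→∞} y(t) = lim_{s→0} s*Y(s) where Y(s) = L(s)/s.
= lim_{s→0} L(s) = L(0) = num(0)/den(0) = 3/0.36 = 8.333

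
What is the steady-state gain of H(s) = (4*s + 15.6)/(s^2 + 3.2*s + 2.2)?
DC gain = H(0) = num(0)/den(0) = 15.6/2.2 = 7.091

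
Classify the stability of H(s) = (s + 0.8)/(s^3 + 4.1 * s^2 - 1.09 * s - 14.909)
Denominator: s^3 + 4.1*s^2 - 1.09*s - 14.909 = (s - 1.7)(s^2 + 5.8*s + 8.77). Poles: -2.9 + 0.6j, -2.9 - 0.6j, 1.7. Unstable (1 pole(s) in RHP)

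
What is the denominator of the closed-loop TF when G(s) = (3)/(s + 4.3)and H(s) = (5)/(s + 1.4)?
Characteristic poly = G_den * H_den + G_num * H_num = (s^2 + 5.7*s + 6.02) + (15) = s^2 + 5.7*s + 21.02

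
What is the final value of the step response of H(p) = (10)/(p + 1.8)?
FVT: lim_{t→∞} y(t) = lim_{p→0} p*Y(p) where Y(p) = H(p)/p.
= lim_{p→0} H(p) = H(0) = num(0)/den(0) = 10/1.8 = 5.556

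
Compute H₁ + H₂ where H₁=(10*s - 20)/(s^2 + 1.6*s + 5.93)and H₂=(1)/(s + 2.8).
Parallel: H = H₁ + H₂ = (n₁·d₂ + n₂·d₁)/(d₁·d₂).
n₁·d₂ = 10*s^2 + 8*s - 56. n₂·d₁ = s^2 + 1.6*s + 5.93. Sum = 11*s^2 + 9.6*s - 50.07. d₁·d₂ = s^3 + 4.4*s^2 + 10.41*s + 16.604.
H(s) = (11*s^2 + 9.6*s - 50.07)/(s^3 + 4.4*s^2 + 10.41*s + 16.604)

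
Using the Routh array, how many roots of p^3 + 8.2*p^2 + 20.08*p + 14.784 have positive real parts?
Routh array:
p^3: [1, 20.08]; p^2: [8.2, 14.784]; p^1: [18.2771]; p^0: [14.784]
First column: [1, 8.2, 18.2771, 14.784]. Sign changes = RHP roots = 0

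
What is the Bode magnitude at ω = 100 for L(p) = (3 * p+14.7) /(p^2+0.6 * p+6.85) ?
Substitute p = j*100: L(j100) = -0.00129071 - 0.0300283j.
|L(j100)| = sqrt(Re² + Im²) = 0.03006.
20*log₁₀(0.03006) = -30.44 dB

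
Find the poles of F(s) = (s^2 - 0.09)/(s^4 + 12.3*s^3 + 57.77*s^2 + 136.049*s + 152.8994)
Set denominator = 0: s^4 + 12.3*s^3 + 57.77*s^2 + 136.049*s + 152.8994 = (s + 4.6)(s + 4.3)(s^2 + 3.4*s + 7.73) = 0 → Poles: -1.7 + 2.2j, -1.7 - 2.2j, -4.3, -4.6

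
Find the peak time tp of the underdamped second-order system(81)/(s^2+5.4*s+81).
Standard form: ωn²/(s²+2ζωn·s+ωn²) → ωn = 9, ζ = 0.3.
ωd = ωn·√(1-ζ²) = 9·√(1-0.3²) = 8.585.
tp = π/ωd = π/8.585 = 0.3659 s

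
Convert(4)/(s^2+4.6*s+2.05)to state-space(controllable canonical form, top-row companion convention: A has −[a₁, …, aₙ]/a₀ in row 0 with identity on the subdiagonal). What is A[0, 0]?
Reachable canonical form for den = s^2 + 4.6*s + 2.05: top row of A = -[a₁,a₂,...,aₙ]/a₀, ones on the subdiagonal, zeros elsewhere.
A = [[-4.6, -2.05], [1, 0]].
A[0,0] = -4.6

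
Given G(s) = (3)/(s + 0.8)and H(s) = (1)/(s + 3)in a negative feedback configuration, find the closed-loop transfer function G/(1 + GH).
Closed-loop T = G/(1+GH).
Numerator: G_num * H_den = 3*s + 9.
Denominator: G_den * H_den + G_num * H_num = (s^2 + 3.8*s + 2.4) + (3) = s^2 + 3.8*s + 5.4.
T(s) = (3*s + 9)/(s^2 + 3.8*s + 5.4)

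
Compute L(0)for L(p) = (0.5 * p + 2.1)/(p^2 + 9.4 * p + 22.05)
DC gain = L(0) = num(0)/den(0) = 2.1/22.05 = 0.09524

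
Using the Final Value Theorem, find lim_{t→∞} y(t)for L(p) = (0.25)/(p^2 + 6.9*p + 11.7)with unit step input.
FVT: lim_{t→∞} y(t) = lim_{p→0} p*Y(p) where Y(p) = L(p)/p.
= lim_{p→0} L(p) = L(0) = num(0)/den(0) = 0.25/11.7 = 0.02137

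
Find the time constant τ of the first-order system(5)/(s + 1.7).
First-order system: τ = -1/pole. Pole = -1.7. τ = -1/(-1.7) = 0.5882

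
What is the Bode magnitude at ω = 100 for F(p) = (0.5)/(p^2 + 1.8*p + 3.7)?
Substitute p = j*100: F(j100) = -5.00023e-05 - 9.00374e-07j.
|F(j100)| = sqrt(Re² + Im²) = 5.001e-05.
20*log₁₀(5.001e-05) = -86.02 dB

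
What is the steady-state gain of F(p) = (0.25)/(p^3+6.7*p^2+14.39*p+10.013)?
DC gain = F(0) = num(0)/den(0) = 0.25/10.013 = 0.02497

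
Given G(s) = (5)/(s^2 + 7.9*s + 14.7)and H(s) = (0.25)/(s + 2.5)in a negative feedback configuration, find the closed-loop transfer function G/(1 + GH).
Closed-loop T = G/(1+GH).
Numerator: G_num * H_den = 5*s + 12.5.
Denominator: G_den * H_den + G_num * H_num = (s^3 + 10.4*s^2 + 34.45*s + 36.75) + (1.25) = s^3 + 10.4*s^2 + 34.45*s + 38.
T(s) = (5*s + 12.5)/(s^3 + 10.4*s^2 + 34.45*s + 38)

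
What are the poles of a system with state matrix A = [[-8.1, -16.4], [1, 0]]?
Eigenvalues solve det(λI - A) = 0.
Characteristic polynomial: λ^2 + 8.1*λ + 16.4 = 0.
Factor: (λ + 4.1)(λ + 4) = 0.
Roots: -4, -4.1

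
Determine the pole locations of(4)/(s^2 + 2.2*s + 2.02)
Set denominator = 0: s^2 + 2.2*s + 2.02 = 0 → Poles: -1.1 + 0.9j, -1.1 - 0.9j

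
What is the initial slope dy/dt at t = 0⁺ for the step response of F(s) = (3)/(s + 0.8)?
IVT: y'(0⁺) = lim_{s→∞} s²·Y(s) = lim_{s→∞} s·F(s).
deg(num) = 0, deg(den) = 1, relative degree = 1, so s·F(s) → (leading num)/(leading den) = 3/1 = 3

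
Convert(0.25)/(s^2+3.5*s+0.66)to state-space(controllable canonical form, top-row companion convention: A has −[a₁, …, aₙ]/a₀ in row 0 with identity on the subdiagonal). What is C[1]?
Reachable canonical form: C = numerator coefficients (right-aligned, zero-padded to length n).
num = 0.25, C = [[0, 0.25]].
C[1] = 0.25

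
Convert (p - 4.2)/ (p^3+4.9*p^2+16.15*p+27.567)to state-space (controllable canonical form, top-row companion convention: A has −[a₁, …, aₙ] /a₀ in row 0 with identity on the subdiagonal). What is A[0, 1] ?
Reachable canonical form for den = p^3 + 4.9*p^2 + 16.15*p + 27.567: top row of A = -[a₁,a₂,...,aₙ]/a₀, ones on the subdiagonal, zeros elsewhere.
A = [[-4.9, -16.15, -27.567], [1, 0, 0], [0, 1, 0]].
A[0,1] = -16.15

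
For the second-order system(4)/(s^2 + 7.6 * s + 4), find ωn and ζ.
Standard form: ωn²/(s²+2ζωn·s+ωn²).
const=4=ωn² → ωn=2, s coeff=7.6=2ζωn → ζ=1.9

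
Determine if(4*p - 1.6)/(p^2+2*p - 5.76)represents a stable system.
Denominator: p^2 + 2*p - 5.76 = (p - 1.6)(p + 3.6). Poles: -3.6, 1.6. All Re(p)<0: No (unstable)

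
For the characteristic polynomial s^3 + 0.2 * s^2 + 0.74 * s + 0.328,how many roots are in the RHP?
s^3 + 0.2*s^2 + 0.74*s + 0.328 = (s + 0.4)(s^2 - 0.2*s + 0.82). Poles: -0.4, 0.1 + 0.9j, 0.1 - 0.9j. RHP poles (Re>0): 2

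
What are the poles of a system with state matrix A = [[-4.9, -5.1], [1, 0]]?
Eigenvalues solve det(λI - A) = 0.
Characteristic polynomial: λ^2 + 4.9*λ + 5.1 = 0.
Factor: (λ + 1.5)(λ + 3.4) = 0.
Roots: -1.5, -3.4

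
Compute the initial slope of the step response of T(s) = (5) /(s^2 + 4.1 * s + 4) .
IVT: y'(0⁺) = lim_{s→∞} s²·Y(s) = lim_{s→∞} s·T(s).
deg(num) = 0, deg(den) = 2, relative degree = 2 ≥ 2, so s·T(s) → 0. Initial slope = 0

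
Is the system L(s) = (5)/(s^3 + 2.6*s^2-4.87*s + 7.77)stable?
Denominator: s^3 + 2.6*s^2 - 4.87*s + 7.77 = (s + 4.2)(s^2 - 1.6*s + 1.85). Poles: -4.2, 0.8 + 1.1j, 0.8 - 1.1j. All Re(p)<0: No (unstable)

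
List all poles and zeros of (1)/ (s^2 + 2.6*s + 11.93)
Set denominator = 0: s^2 + 2.6*s + 11.93 = 0 → Poles: -1.3 + 3.2j, -1.3 - 3.2j
Numerator is a nonzero constant (1) → Zeros: none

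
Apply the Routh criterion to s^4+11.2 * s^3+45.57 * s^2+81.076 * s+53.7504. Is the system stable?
Routh array:
s^4: [1, 45.57, 53.7504]; s^3: [11.2, 81.076]; s^2: [38.3311, 53.7504]; s^1: [65.3706]; s^0: [53.7504]
First column: [1, 11.2, 38.3311, 65.3706, 53.7504]. Sign changes = 0.
Yes, stable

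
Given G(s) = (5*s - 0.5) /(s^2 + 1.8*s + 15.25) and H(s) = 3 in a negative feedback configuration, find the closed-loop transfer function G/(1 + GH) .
Closed-loop T = G/(1+GH).
Numerator: G_num * H_den = 5*s - 0.5.
Denominator: G_den * H_den + G_num * H_num = (s^2 + 1.8*s + 15.25) + (15*s - 1.5) = s^2 + 16.8*s + 13.75.
T(s) = (5*s - 0.5)/(s^2 + 16.8*s + 13.75)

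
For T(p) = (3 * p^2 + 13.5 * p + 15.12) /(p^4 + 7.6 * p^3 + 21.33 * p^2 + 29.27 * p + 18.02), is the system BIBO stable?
Denominator: p^4 + 7.6*p^3 + 21.33*p^2 + 29.27*p + 18.02 = (p + 2)(p + 3.4)(p^2 + 2.2*p + 2.65). Poles: -1.1 + 1.2j, -1.1 - 1.2j, -2, -3.4. All Re(p)<0: Yes (stable)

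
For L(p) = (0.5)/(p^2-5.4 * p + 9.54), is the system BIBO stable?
Denominator: p^2 - 5.4*p + 9.54. Poles: 2.7 + 1.5j, 2.7 - 1.5j. All Re(p)<0: No (unstable)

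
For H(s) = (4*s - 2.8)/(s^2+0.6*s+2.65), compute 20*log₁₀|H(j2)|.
Substitute s = j*2: H(j2) = 4.10115 - 2.28046j.
|H(j2)| = sqrt(Re² + Im²) = 4.693.
20*log₁₀(4.693) = 13.43 dB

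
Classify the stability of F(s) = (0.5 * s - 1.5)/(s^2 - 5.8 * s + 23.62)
Denominator: s^2 - 5.8*s + 23.62. Poles: 2.9 + 3.9j, 2.9 - 3.9j. Unstable (2 pole(s) in RHP)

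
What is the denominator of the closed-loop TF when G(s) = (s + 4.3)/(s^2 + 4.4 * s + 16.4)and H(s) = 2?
Characteristic poly = G_den * H_den + G_num * H_num = (s^2 + 4.4*s + 16.4) + (2*s + 8.6) = s^2 + 6.4*s + 25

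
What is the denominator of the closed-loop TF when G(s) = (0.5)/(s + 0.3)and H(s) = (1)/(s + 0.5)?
Characteristic poly = G_den * H_den + G_num * H_num = (s^2 + 0.8*s + 0.15) + (0.5) = s^2 + 0.8*s + 0.65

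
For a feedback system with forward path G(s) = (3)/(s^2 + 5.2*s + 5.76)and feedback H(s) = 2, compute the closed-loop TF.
Closed-loop T = G/(1+GH).
Numerator: G_num * H_den = 3.
Denominator: G_den * H_den + G_num * H_num = (s^2 + 5.2*s + 5.76) + (6) = s^2 + 5.2*s + 11.76.
T(s) = (3)/(s^2 + 5.2*s + 11.76)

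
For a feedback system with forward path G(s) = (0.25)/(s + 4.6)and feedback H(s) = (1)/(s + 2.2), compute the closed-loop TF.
Closed-loop T = G/(1+GH).
Numerator: G_num * H_den = 0.25*s + 0.55.
Denominator: G_den * H_den + G_num * H_num = (s^2 + 6.8*s + 10.12) + (0.25) = s^2 + 6.8*s + 10.37.
T(s) = (0.25*s + 0.55)/(s^2 + 6.8*s + 10.37)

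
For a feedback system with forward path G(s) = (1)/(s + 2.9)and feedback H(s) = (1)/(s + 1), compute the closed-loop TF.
Closed-loop T = G/(1+GH).
Numerator: G_num * H_den = s + 1.
Denominator: G_den * H_den + G_num * H_num = (s^2 + 3.9*s + 2.9) + (1) = s^2 + 3.9*s + 3.9.
T(s) = (s + 1)/(s^2 + 3.9*s + 3.9)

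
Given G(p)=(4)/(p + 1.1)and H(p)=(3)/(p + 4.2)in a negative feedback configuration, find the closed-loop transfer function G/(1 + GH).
Closed-loop T = G/(1+GH).
Numerator: G_num * H_den = 4*p + 16.8.
Denominator: G_den * H_den + G_num * H_num = (p^2 + 5.3*p + 4.62) + (12) = p^2 + 5.3*p + 16.62.
T(p) = (4*p + 16.8)/(p^2 + 5.3*p + 16.62)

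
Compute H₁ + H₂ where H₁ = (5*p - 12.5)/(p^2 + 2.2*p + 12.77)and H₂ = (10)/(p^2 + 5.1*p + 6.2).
Parallel: H = H₁ + H₂ = (n₁·d₂ + n₂·d₁)/(d₁·d₂).
n₁·d₂ = 5*p^3 + 13*p^2 - 32.75*p - 77.5. n₂·d₁ = 10*p^2 + 22*p + 127.7. Sum = 5*p^3 + 23*p^2 - 10.75*p + 50.2. d₁·d₂ = p^4 + 7.3*p^3 + 30.19*p^2 + 78.767*p + 79.174.
H(p) = (5*p^3 + 23*p^2 - 10.75*p + 50.2)/(p^4 + 7.3*p^3 + 30.19*p^2 + 78.767*p + 79.174)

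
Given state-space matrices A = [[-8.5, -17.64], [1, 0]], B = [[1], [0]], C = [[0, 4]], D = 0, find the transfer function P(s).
P(s) = C(sI - A)⁻¹B + D.
Characteristic polynomial det(sI - A) = s^2 + 8.5*s + 17.64.
Numerator from C·adj(sI-A)·B + D·det(sI-A) = 4.
P(s) = (4)/(s^2 + 8.5*s + 17.64)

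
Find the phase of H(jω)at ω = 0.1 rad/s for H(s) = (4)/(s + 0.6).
Substitute s = j*0.1: H(j0.1) = 6.48649 - 1.08108j.
∠H(j0.1) = atan2(Im, Re) = atan2(-1.08108, 6.48649) = -9.46°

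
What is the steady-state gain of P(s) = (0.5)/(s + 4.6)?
DC gain = P(0) = num(0)/den(0) = 0.5/4.6 = 0.1087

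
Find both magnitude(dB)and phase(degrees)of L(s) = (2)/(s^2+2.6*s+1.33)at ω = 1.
Substitute s = j*1: L(j1) = 0.0960853 - 0.757035j.
|L| = 20*log₁₀(sqrt(Re²+Im²)) = -2.35 dB.
∠L = atan2(Im, Re) = -82.77°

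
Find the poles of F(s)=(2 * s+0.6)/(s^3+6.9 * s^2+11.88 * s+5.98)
Set denominator = 0: s^3 + 6.9*s^2 + 11.88*s + 5.98 = (s + 1.3)(s + 1)(s + 4.6) = 0 → Poles: -1, -1.3, -4.6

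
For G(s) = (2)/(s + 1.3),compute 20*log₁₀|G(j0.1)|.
Substitute s = j*0.1: G(j0.1) = 1.52941 - 0.117647j.
|G(j0.1)| = sqrt(Re² + Im²) = 1.534.
20*log₁₀(1.534) = 3.72 dB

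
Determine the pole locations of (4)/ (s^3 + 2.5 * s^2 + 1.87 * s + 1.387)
Set denominator = 0: s^3 + 2.5*s^2 + 1.87*s + 1.387 = (s + 1.9)(s^2 + 0.6*s + 0.73) = 0 → Poles: -0.3 + 0.8j, -0.3 - 0.8j, -1.9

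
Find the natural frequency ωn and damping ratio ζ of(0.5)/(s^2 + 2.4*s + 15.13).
Underdamped: complex pole -1.2 + 3.7j. ωn = |pole| = 3.89, ζ = -Re(pole)/ωn = 0.3085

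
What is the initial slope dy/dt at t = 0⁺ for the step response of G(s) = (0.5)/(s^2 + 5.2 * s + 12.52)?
IVT: y'(0⁺) = lim_{s→∞} s²·Y(s) = lim_{s→∞} s·G(s).
deg(num) = 0, deg(den) = 2, relative degree = 2 ≥ 2, so s·G(s) → 0. Initial slope = 0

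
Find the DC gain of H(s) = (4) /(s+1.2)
DC gain = H(0) = num(0)/den(0) = 4/1.2 = 3.333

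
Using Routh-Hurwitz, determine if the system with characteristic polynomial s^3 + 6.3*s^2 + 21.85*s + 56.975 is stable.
Routh array:
s^3: [1, 21.85]; s^2: [6.3, 56.975]; s^1: [12.8063]; s^0: [56.975]
First column: [1, 6.3, 12.8063, 56.975]. Sign changes = 0.
Yes, stable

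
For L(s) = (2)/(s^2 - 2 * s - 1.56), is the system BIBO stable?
Denominator: s^2 - 2*s - 1.56 = (s - 2.6)(s + 0.6). Poles: -0.6, 2.6. All Re(p)<0: No (unstable)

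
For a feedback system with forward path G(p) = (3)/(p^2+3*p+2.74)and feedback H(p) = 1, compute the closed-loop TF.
Closed-loop T = G/(1+GH).
Numerator: G_num * H_den = 3.
Denominator: G_den * H_den + G_num * H_num = (p^2 + 3*p + 2.74) + (3) = p^2 + 3*p + 5.74.
T(p) = (3)/(p^2 + 3*p + 5.74)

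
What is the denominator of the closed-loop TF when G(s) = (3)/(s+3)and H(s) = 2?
Characteristic poly = G_den * H_den + G_num * H_num = (s + 3) + (6) = s + 9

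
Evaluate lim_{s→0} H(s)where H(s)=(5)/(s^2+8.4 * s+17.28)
DC gain = H(0) = num(0)/den(0) = 5/17.28 = 0.2894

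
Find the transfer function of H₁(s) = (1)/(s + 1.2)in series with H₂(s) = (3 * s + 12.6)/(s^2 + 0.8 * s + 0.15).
Series: H = H₁ · H₂ = (n₁·n₂)/(d₁·d₂).
Num: n₁·n₂ = 3*s + 12.6. Den: d₁·d₂ = s^3 + 2*s^2 + 1.11*s + 0.18.
H(s) = (3*s + 12.6)/(s^3 + 2*s^2 + 1.11*s + 0.18)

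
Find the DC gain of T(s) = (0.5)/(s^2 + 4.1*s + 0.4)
DC gain = T(0) = num(0)/den(0) = 0.5/0.4 = 1.25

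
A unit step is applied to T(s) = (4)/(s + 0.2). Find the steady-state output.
FVT: lim_{t→∞} y(t) = lim_{s→0} s*Y(s) where Y(s) = T(s)/s.
= lim_{s→0} T(s) = T(0) = num(0)/den(0) = 4/0.2 = 20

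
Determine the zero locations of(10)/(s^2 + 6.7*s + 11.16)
Numerator is a nonzero constant (10) → Zeros: none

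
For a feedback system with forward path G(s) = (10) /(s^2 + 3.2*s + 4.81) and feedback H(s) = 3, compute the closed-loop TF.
Closed-loop T = G/(1+GH).
Numerator: G_num * H_den = 10.
Denominator: G_den * H_den + G_num * H_num = (s^2 + 3.2*s + 4.81) + (30) = s^2 + 3.2*s + 34.81.
T(s) = (10)/(s^2 + 3.2*s + 34.81)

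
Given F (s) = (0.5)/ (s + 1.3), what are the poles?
Set denominator = 0: s + 1.3 = 0 → Poles: -1.3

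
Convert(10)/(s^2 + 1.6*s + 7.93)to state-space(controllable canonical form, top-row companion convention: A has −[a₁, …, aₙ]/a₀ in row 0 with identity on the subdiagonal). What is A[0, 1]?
Reachable canonical form for den = s^2 + 1.6*s + 7.93: top row of A = -[a₁,a₂,...,aₙ]/a₀, ones on the subdiagonal, zeros elsewhere.
A = [[-1.6, -7.93], [1, 0]].
A[0,1] = -7.93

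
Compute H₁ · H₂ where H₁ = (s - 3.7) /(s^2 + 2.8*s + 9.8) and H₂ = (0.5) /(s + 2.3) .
Series: H = H₁ · H₂ = (n₁·n₂)/(d₁·d₂).
Num: n₁·n₂ = 0.5*s - 1.85. Den: d₁·d₂ = s^3 + 5.1*s^2 + 16.24*s + 22.54.
H(s) = (0.5*s - 1.85)/(s^3 + 5.1*s^2 + 16.24*s + 22.54)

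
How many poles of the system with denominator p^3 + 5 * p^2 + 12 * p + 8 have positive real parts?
p^3 + 5*p^2 + 12*p + 8 = (p + 1)(p^2 + 4*p + 8). Poles: -1, -2 + 2j, -2 - 2j. RHP poles (Re>0): 0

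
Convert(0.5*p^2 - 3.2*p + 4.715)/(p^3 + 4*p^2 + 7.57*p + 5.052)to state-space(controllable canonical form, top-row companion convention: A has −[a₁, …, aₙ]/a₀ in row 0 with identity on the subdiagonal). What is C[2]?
Reachable canonical form: C = numerator coefficients (right-aligned, zero-padded to length n).
num = 0.5*p^2 - 3.2*p + 4.715, C = [[0.5, -3.2, 4.715]].
C[2] = 4.715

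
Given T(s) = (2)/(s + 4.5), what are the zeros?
Numerator is a nonzero constant (2) → Zeros: none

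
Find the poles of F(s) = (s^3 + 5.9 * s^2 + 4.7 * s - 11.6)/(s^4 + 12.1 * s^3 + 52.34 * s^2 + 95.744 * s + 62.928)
Set denominator = 0: s^4 + 12.1*s^3 + 52.34*s^2 + 95.744*s + 62.928 = (s + 1.9)(s + 2)(s + 4.6)(s + 3.6) = 0 → Poles: -1.9, -2, -3.6, -4.6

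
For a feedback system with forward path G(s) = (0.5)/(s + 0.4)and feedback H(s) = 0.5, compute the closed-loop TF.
Closed-loop T = G/(1+GH).
Numerator: G_num * H_den = 0.5.
Denominator: G_den * H_den + G_num * H_num = (s + 0.4) + (0.25) = s + 0.65.
T(s) = (0.5)/(s + 0.65)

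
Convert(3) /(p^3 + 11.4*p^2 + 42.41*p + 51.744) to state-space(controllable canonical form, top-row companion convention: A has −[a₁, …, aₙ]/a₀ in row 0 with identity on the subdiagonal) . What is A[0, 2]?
Reachable canonical form for den = p^3 + 11.4*p^2 + 42.41*p + 51.744: top row of A = -[a₁,a₂,...,aₙ]/a₀, ones on the subdiagonal, zeros elsewhere.
A = [[-11.4, -42.41, -51.744], [1, 0, 0], [0, 1, 0]].
A[0,2] = -51.744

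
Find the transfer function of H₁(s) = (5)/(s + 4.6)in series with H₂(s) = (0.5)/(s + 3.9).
Series: H = H₁ · H₂ = (n₁·n₂)/(d₁·d₂).
Num: n₁·n₂ = 2.5. Den: d₁·d₂ = s^2 + 8.5*s + 17.94.
H(s) = (2.5)/(s^2 + 8.5*s + 17.94)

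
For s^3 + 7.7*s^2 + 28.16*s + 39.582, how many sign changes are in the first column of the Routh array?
Routh array:
s^3: [1, 28.16]; s^2: [7.7, 39.582]; s^1: [23.0195]; s^0: [39.582]
First column: [1, 7.7, 23.0195, 39.582]. Sign changes = 0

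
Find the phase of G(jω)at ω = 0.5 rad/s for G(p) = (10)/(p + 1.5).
Substitute p = j*0.5: G(j0.5) = 6 - 2j.
∠G(j0.5) = atan2(Im, Re) = atan2(-2, 6) = -18.43°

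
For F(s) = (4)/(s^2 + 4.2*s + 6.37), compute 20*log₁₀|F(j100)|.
Substitute s = j*100: F(j100) = -0.000399549 - 1.67918e-05j.
|F(j100)| = sqrt(Re² + Im²) = 0.0003999.
20*log₁₀(0.0003999) = -67.96 dB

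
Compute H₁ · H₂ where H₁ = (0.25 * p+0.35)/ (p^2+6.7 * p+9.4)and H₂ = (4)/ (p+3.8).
Series: H = H₁ · H₂ = (n₁·n₂)/(d₁·d₂).
Num: n₁·n₂ = p + 1.4. Den: d₁·d₂ = p^3 + 10.5*p^2 + 34.86*p + 35.72.
H(p) = (p + 1.4)/(p^3 + 10.5*p^2 + 34.86*p + 35.72)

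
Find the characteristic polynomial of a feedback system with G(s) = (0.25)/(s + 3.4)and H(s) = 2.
Characteristic poly = G_den * H_den + G_num * H_num = (s + 3.4) + (0.5) = s + 3.9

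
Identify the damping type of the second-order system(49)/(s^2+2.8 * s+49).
Standard form: ωn²/(s²+2ζωn·s+ωn²) gives ωn=7, ζ=0.2.
Underdamped (ζ = 0.2 < 1)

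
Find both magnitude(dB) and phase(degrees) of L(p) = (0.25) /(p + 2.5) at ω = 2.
Substitute p = j*2: L(j2) = 0.0609756 - 0.0487805j.
|L| = 20*log₁₀(sqrt(Re²+Im²)) = -22.15 dB.
∠L = atan2(Im, Re) = -38.66°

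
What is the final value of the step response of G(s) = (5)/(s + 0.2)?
FVT: lim_{t→∞} y(t) = lim_{s→0} s*Y(s) where Y(s) = G(s)/s.
= lim_{s→0} G(s) = G(0) = num(0)/den(0) = 5/0.2 = 25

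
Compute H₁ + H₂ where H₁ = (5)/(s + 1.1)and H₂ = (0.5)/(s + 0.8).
Parallel: H = H₁ + H₂ = (n₁·d₂ + n₂·d₁)/(d₁·d₂).
n₁·d₂ = 5*s + 4. n₂·d₁ = 0.5*s + 0.55. Sum = 5.5*s + 4.55. d₁·d₂ = s^2 + 1.9*s + 0.88.
H(s) = (5.5*s + 4.55)/(s^2 + 1.9*s + 0.88)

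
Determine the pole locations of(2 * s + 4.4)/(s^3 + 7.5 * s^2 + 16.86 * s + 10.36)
Set denominator = 0: s^3 + 7.5*s^2 + 16.86*s + 10.36 = (s + 1)(s + 3.7)(s + 2.8) = 0 → Poles: -1, -2.8, -3.7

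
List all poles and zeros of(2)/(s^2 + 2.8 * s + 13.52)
Set denominator = 0: s^2 + 2.8*s + 13.52 = 0 → Poles: -1.4 + 3.4j, -1.4 - 3.4j
Numerator is a nonzero constant (2) → Zeros: none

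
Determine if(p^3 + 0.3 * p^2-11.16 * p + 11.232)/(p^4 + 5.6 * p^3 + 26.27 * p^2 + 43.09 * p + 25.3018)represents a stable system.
Denominator: p^4 + 5.6*p^3 + 26.27*p^2 + 43.09*p + 25.3018 = (p^2 + 3.4*p + 17.33)(p^2 + 2.2*p + 1.46). Poles: -1.1 + 0.5j, -1.1 - 0.5j, -1.7 + 3.8j, -1.7 - 3.8j. All Re(p)<0: Yes (stable)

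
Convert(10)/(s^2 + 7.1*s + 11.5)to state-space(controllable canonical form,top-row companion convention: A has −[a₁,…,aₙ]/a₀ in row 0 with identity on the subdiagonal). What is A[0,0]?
Reachable canonical form for den = s^2 + 7.1*s + 11.5: top row of A = -[a₁,a₂,...,aₙ]/a₀, ones on the subdiagonal, zeros elsewhere.
A = [[-7.1, -11.5], [1, 0]].
A[0,0] = -7.1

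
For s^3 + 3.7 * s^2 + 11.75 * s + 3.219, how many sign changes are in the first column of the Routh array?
Routh array:
s^3: [1, 11.75]; s^2: [3.7, 3.219]; s^1: [10.88]; s^0: [3.219]
First column: [1, 3.7, 10.88, 3.219]. Sign changes = 0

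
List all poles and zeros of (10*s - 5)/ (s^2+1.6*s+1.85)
Set denominator = 0: s^2 + 1.6*s + 1.85 = 0 → Poles: -0.8 + 1.1j, -0.8 - 1.1j
Set numerator = 0: 10*s - 5 = 0 → Zeros: 0.5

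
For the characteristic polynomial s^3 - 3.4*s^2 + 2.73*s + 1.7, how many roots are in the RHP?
s^3 - 3.4*s^2 + 2.73*s + 1.7 = (s + 0.4)(s^2 - 3.8*s + 4.25). Poles: -0.4, 1.9 + 0.8j, 1.9 - 0.8j. RHP poles (Re>0): 2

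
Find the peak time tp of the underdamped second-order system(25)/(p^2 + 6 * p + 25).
Standard form: ωn²/(p²+2ζωn·p+ωn²) → ωn = 5, ζ = 0.6.
ωd = ωn·√(1-ζ²) = 5·√(1-0.6²) = 4.
tp = π/ωd = π/4 = 0.7854 s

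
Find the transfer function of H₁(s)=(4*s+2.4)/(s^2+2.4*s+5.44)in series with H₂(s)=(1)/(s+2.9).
Series: H = H₁ · H₂ = (n₁·n₂)/(d₁·d₂).
Num: n₁·n₂ = 4*s + 2.4. Den: d₁·d₂ = s^3 + 5.3*s^2 + 12.4*s + 15.776.
H(s) = (4*s + 2.4)/(s^3 + 5.3*s^2 + 12.4*s + 15.776)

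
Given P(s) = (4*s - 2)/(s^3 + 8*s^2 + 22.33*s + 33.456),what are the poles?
Set denominator = 0: s^3 + 8*s^2 + 22.33*s + 33.456 = (s + 4.8)(s^2 + 3.2*s + 6.97) = 0 → Poles: -1.6 + 2.1j, -1.6 - 2.1j, -4.8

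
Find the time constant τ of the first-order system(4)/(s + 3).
First-order system: τ = -1/pole. Pole = -3. τ = -1/(-3) = 0.3333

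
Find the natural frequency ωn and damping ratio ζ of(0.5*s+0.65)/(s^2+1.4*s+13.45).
Underdamped: complex pole -0.7 + 3.6j. ωn = |pole| = 3.667, ζ = -Re(pole)/ωn = 0.1909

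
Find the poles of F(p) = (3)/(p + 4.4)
Set denominator = 0: p + 4.4 = 0 → Poles: -4.4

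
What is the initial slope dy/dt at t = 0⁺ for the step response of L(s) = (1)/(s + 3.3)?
IVT: y'(0⁺) = lim_{s→∞} s²·Y(s) = lim_{s→∞} s·L(s).
deg(num) = 0, deg(den) = 1, relative degree = 1, so s·L(s) → (leading num)/(leading den) = 1/1 = 1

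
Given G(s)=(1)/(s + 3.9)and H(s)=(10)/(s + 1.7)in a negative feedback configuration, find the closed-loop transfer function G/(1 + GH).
Closed-loop T = G/(1+GH).
Numerator: G_num * H_den = s + 1.7.
Denominator: G_den * H_den + G_num * H_num = (s^2 + 5.6*s + 6.63) + (10) = s^2 + 5.6*s + 16.63.
T(s) = (s + 1.7)/(s^2 + 5.6*s + 16.63)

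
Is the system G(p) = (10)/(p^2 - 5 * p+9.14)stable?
Denominator: p^2 - 5*p + 9.14. Poles: 2.5 + 1.7j, 2.5 - 1.7j. All Re(p)<0: No (unstable)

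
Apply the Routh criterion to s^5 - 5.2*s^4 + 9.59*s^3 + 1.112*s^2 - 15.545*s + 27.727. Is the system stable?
Routh array:
s^5: [1, 9.59, -15.545]; s^4: [-5.2, 1.112, 27.727]; s^3: [9.80385, -10.2129]; s^2: [-4.30496, 27.727]; s^1: [52.9309]; s^0: [27.727]
First column: [1, -5.2, 9.80385, -4.30496, 52.9309, 27.727]. Sign changes = 4.
No, unstable (4 RHP root(s))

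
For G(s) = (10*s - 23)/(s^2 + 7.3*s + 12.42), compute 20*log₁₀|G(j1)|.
Substitute s = j*1: G(j1) = -1.03241 + 1.5356j.
|G(j1)| = sqrt(Re² + Im²) = 1.85.
20*log₁₀(1.85) = 5.35 dB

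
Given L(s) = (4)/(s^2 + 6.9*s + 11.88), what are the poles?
Set denominator = 0: s^2 + 6.9*s + 11.88 = (s + 3.3)(s + 3.6) = 0 → Poles: -3.3, -3.6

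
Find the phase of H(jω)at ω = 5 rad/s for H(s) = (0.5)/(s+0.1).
Substitute s = j*5: H(j5) = 0.0019992 - 0.09996j.
∠H(j5) = atan2(Im, Re) = atan2(-0.09996, 0.0019992) = -88.85°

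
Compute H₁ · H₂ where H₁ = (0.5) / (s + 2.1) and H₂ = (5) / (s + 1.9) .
Series: H = H₁ · H₂ = (n₁·n₂)/(d₁·d₂).
Num: n₁·n₂ = 2.5. Den: d₁·d₂ = s^2 + 4*s + 3.99.
H(s) = (2.5)/(s^2 + 4*s + 3.99)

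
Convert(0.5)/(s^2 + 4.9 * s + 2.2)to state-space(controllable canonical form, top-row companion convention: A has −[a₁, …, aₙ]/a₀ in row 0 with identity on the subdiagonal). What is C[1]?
Reachable canonical form: C = numerator coefficients (right-aligned, zero-padded to length n).
num = 0.5, C = [[0, 0.5]].
C[1] = 0.5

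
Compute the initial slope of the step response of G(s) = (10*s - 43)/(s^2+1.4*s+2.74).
IVT: y'(0⁺) = lim_{s→∞} s²·Y(s) = lim_{s→∞} s·G(s).
deg(num) = 1, deg(den) = 2, relative degree = 1, so s·G(s) → (leading num)/(leading den) = 10/1 = 10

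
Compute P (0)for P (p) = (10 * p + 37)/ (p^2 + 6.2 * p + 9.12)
DC gain = P(0) = num(0)/den(0) = 37/9.12 = 4.057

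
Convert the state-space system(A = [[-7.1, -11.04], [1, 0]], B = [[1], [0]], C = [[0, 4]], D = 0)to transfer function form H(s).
H(s) = C(sI - A)⁻¹B + D.
Characteristic polynomial det(sI - A) = s^2 + 7.1*s + 11.04.
Numerator from C·adj(sI-A)·B + D·det(sI-A) = 4.
H(s) = (4)/(s^2 + 7.1*s + 11.04)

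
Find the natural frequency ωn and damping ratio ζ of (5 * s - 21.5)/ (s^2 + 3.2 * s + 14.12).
Underdamped: complex pole -1.6 + 3.4j. ωn = |pole| = 3.758, ζ = -Re(pole)/ωn = 0.4258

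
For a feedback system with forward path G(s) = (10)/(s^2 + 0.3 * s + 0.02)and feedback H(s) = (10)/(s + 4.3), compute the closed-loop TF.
Closed-loop T = G/(1+GH).
Numerator: G_num * H_den = 10*s + 43.
Denominator: G_den * H_den + G_num * H_num = (s^3 + 4.6*s^2 + 1.31*s + 0.086) + (100) = s^3 + 4.6*s^2 + 1.31*s + 100.086.
T(s) = (10*s + 43)/(s^3 + 4.6*s^2 + 1.31*s + 100.086)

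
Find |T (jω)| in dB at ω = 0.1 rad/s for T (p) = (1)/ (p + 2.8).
Substitute p = j*0.1: T(j0.1) = 0.356688 - 0.0127389j.
|T(j0.1)| = sqrt(Re² + Im²) = 0.3569.
20*log₁₀(0.3569) = -8.95 dB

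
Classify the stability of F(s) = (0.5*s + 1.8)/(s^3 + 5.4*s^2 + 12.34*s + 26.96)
Denominator: s^3 + 5.4*s^2 + 12.34*s + 26.96 = (s + 4)(s^2 + 1.4*s + 6.74). Poles: -0.7 + 2.5j, -0.7 - 2.5j, -4. Stable (all poles in LHP)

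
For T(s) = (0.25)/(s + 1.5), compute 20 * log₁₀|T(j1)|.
Substitute s = j*1: T(j1) = 0.115385 - 0.0769231j.
|T(j1)| = sqrt(Re² + Im²) = 0.1387.
20*log₁₀(0.1387) = -17.16 dB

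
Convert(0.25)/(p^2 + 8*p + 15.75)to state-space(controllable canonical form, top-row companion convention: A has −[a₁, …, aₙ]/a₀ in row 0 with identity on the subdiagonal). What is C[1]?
Reachable canonical form: C = numerator coefficients (right-aligned, zero-padded to length n).
num = 0.25, C = [[0, 0.25]].
C[1] = 0.25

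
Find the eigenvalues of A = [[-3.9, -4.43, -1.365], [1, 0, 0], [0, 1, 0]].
Eigenvalues solve det(λI - A) = 0.
Characteristic polynomial: λ^3 + 3.9*λ^2 + 4.43*λ + 1.365 = 0.
Factor: (λ + 1.3)(λ + 0.5)(λ + 2.1) = 0.
Roots: -0.5, -1.3, -2.1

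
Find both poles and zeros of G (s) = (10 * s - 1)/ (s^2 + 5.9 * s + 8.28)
Set denominator = 0: s^2 + 5.9*s + 8.28 = (s + 2.3)(s + 3.6) = 0 → Poles: -2.3, -3.6
Set numerator = 0: 10*s - 1 = 0 → Zeros: 0.1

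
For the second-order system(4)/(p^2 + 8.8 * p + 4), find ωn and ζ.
Standard form: ωn²/(p²+2ζωn·p+ωn²).
const=4=ωn² → ωn=2, p coeff=8.8=2ζωn → ζ=2.2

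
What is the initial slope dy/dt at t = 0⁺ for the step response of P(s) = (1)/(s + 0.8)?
IVT: y'(0⁺) = lim_{s→∞} s²·Y(s) = lim_{s→∞} s·P(s).
deg(num) = 0, deg(den) = 1, relative degree = 1, so s·P(s) → (leading num)/(leading den) = 1/1 = 1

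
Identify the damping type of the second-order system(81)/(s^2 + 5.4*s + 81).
Standard form: ωn²/(s²+2ζωn·s+ωn²) gives ωn=9, ζ=0.3.
Underdamped (ζ = 0.3 < 1)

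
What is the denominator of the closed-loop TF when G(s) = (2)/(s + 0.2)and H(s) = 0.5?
Characteristic poly = G_den * H_den + G_num * H_num = (s + 0.2) + (1) = s + 1.2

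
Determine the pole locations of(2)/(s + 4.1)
Set denominator = 0: s + 4.1 = 0 → Poles: -4.1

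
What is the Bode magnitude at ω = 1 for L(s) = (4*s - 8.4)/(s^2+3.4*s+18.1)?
Substitute s = j*1: L(j1) = -0.427805 + 0.318979j.
|L(j1)| = sqrt(Re² + Im²) = 0.5336.
20*log₁₀(0.5336) = -5.46 dB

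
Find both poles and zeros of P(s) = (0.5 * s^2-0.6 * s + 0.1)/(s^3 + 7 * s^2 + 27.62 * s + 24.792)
Set denominator = 0: s^3 + 7*s^2 + 27.62*s + 24.792 = (s + 1.2)(s^2 + 5.8*s + 20.66) = 0 → Poles: -1.2, -2.9 + 3.5j, -2.9 - 3.5j
Set numerator = 0: 0.5*s^2 - 0.6*s + 0.1 = 0.5*(s - 1)(s - 0.2) = 0 → Zeros: 0.2, 1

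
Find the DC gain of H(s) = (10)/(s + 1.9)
DC gain = H(0) = num(0)/den(0) = 10/1.9 = 5.263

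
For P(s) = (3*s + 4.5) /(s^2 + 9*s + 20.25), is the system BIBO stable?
Denominator: s^2 + 9*s + 20.25 = (s + 4.5)(s + 4.5). Poles: -4.5, -4.5. All Re(p)<0: Yes (stable)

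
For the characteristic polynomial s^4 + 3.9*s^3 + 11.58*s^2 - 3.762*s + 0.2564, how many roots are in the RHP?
s^4 + 3.9*s^3 + 11.58*s^2 - 3.762*s + 0.2564 = (s - 0.2)(s - 0.1)(s^2 + 4.2*s + 12.82). Poles: -2.1 + 2.9j, -2.1 - 2.9j, 0.1, 0.2. RHP poles (Re>0): 2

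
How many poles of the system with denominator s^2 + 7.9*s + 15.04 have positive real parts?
s^2 + 7.9*s + 15.04 = (s + 3.2)(s + 4.7). Poles: -3.2, -4.7. RHP poles (Re>0): 0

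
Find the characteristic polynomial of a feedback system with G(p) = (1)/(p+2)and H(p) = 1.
Characteristic poly = G_den * H_den + G_num * H_num = (p + 2) + (1) = p + 3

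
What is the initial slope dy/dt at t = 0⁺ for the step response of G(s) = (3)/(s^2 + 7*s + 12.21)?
IVT: y'(0⁺) = lim_{s→∞} s²·Y(s) = lim_{s→∞} s·G(s).
deg(num) = 0, deg(den) = 2, relative degree = 2 ≥ 2, so s·G(s) → 0. Initial slope = 0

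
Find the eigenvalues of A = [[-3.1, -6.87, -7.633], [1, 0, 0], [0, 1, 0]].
Eigenvalues solve det(λI - A) = 0.
Characteristic polynomial: λ^3 + 3.1*λ^2 + 6.87*λ + 7.633 = 0.
Factor: (λ + 1.7)(λ^2 + 1.4*λ + 4.49) = 0.
Roots: -0.7 + 2j, -0.7 - 2j, -1.7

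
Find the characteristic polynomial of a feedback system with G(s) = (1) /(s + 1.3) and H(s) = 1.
Characteristic poly = G_den * H_den + G_num * H_num = (s + 1.3) + (1) = s + 2.3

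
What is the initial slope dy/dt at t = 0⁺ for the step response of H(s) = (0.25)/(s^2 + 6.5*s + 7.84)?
IVT: y'(0⁺) = lim_{s→∞} s²·Y(s) = lim_{s→∞} s·H(s).
deg(num) = 0, deg(den) = 2, relative degree = 2 ≥ 2, so s·H(s) → 0. Initial slope = 0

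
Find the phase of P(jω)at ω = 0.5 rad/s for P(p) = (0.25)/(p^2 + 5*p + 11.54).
Substitute p = j*0.5: P(j0.5) = 0.0211085 - 0.00467415j.
∠P(j0.5) = atan2(Im, Re) = atan2(-0.00467415, 0.0211085) = -12.49°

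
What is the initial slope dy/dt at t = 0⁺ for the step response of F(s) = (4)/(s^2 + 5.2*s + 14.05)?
IVT: y'(0⁺) = lim_{s→∞} s²·Y(s) = lim_{s→∞} s·F(s).
deg(num) = 0, deg(den) = 2, relative degree = 2 ≥ 2, so s·F(s) → 0. Initial slope = 0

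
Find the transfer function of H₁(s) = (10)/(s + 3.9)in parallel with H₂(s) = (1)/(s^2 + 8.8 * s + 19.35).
Parallel: H = H₁ + H₂ = (n₁·d₂ + n₂·d₁)/(d₁·d₂).
n₁·d₂ = 10*s^2 + 88*s + 193.5. n₂·d₁ = s + 3.9. Sum = 10*s^2 + 89*s + 197.4. d₁·d₂ = s^3 + 12.7*s^2 + 53.67*s + 75.465.
H(s) = (10*s^2 + 89*s + 197.4)/(s^3 + 12.7*s^2 + 53.67*s + 75.465)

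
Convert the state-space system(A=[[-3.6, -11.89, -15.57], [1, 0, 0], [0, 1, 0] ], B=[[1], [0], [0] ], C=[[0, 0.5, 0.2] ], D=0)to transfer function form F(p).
F(p) = C(pI - A)⁻¹B + D.
Characteristic polynomial det(pI - A) = p^3 + 3.6*p^2 + 11.89*p + 15.57.
Numerator from C·adj(pI-A)·B + D·det(pI-A) = 0.5*p + 0.2.
F(p) = (0.5*p + 0.2)/(p^3 + 3.6*p^2 + 11.89*p + 15.57)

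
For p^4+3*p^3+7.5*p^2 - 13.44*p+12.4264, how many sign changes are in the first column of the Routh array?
Routh array:
p^4: [1, 7.5, 12.4264]; p^3: [3, -13.44]; p^2: [11.98, 12.4264]; p^1: [-16.5518]; p^0: [12.4264]
First column: [1, 3, 11.98, -16.5518, 12.4264]. Sign changes = 2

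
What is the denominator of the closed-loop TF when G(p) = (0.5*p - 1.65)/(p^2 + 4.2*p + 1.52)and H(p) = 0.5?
Characteristic poly = G_den * H_den + G_num * H_num = (p^2 + 4.2*p + 1.52) + (0.25*p - 0.825) = p^2 + 4.45*p + 0.695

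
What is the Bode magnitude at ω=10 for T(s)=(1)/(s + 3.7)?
Substitute s = j*10: T(j10) = 0.0325446 - 0.0879585j.
|T(j10)| = sqrt(Re² + Im²) = 0.09379.
20*log₁₀(0.09379) = -20.56 dB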